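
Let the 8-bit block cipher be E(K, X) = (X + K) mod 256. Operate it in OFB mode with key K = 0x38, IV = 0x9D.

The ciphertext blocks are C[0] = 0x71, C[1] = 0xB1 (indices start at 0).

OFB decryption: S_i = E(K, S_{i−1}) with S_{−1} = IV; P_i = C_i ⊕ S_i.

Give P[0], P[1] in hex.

P[0] = 0xA4, P[1] = 0xBC

P[0]: S = E(K, 0x9D) = 0xD5; 0x71 ⊕ 0xD5 = 0xA4.
P[1]: S = E(K, 0xD5) = 0x0D; 0xB1 ⊕ 0x0D = 0xBC.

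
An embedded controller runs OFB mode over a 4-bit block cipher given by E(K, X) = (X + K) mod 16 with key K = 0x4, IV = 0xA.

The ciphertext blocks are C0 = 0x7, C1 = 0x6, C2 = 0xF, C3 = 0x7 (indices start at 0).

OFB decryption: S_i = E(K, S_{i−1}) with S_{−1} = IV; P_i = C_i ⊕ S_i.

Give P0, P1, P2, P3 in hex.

P0 = 0x9, P1 = 0x4, P2 = 0x9, P3 = 0xD

P0: S = E(K, 0xA) = 0xE; 0x7 ⊕ 0xE = 0x9.
P1: S = E(K, 0xE) = 0x2; 0x6 ⊕ 0x2 = 0x4.
P2: S = E(K, 0x2) = 0x6; 0xF ⊕ 0x6 = 0x9.
P3: S = E(K, 0x6) = 0xA; 0x7 ⊕ 0xA = 0xD.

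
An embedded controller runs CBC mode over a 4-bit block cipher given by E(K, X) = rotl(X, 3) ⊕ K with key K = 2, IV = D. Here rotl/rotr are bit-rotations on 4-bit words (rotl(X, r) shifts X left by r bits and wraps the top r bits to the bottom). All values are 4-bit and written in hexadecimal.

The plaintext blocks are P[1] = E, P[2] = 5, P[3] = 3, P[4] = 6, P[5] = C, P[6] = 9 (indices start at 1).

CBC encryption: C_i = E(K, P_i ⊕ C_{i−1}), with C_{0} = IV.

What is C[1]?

C[1] = B

C[1]: P[1] ⊕ D = 3; E(K, 3) = B.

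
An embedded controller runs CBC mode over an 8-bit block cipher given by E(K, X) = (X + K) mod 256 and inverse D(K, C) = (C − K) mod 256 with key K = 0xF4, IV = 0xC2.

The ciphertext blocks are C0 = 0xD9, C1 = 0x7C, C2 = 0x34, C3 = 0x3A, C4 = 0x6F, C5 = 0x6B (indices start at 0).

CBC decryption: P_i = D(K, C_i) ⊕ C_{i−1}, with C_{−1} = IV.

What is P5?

P5: D(K, 0x6B) = 0x77; 0x77 ⊕ 0x6F = 0x18.

P5 = 0x18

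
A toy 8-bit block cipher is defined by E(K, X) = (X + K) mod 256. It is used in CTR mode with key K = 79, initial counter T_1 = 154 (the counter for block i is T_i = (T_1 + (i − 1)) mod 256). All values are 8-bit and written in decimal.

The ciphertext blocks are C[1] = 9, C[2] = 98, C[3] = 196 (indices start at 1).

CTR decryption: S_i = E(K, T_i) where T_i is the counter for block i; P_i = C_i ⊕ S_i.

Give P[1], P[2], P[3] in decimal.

P[1] = 224, P[2] = 136, P[3] = 47

P[1]: T = 154, S = E(K, T) = 233; 9 ⊕ 233 = 224.
P[2]: T = 155, S = E(K, T) = 234; 98 ⊕ 234 = 136.
P[3]: T = 156, S = E(K, T) = 235; 196 ⊕ 235 = 47.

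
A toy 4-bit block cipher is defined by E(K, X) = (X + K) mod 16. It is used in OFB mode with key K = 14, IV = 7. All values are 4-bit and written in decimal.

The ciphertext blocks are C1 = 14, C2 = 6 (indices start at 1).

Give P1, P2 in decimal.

P1 = 11, P2 = 5

OFB decryption: S_i = E(K, S_{i−1}) with S_{0} = IV; P_i = C_i ⊕ S_i.
P1: S = E(K, 7) = 5; 14 ⊕ 5 = 11.
P2: S = E(K, 5) = 3; 6 ⊕ 3 = 5.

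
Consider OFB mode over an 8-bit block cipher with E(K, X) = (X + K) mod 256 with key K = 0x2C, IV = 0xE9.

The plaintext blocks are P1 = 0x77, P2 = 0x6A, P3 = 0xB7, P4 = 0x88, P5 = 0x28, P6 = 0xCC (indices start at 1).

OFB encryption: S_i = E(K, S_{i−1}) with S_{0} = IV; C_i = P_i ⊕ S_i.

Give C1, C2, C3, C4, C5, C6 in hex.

C1: S = E(K, 0xE9) = 0x15; 0x77 ⊕ 0x15 = 0x62.
C2: S = E(K, 0x15) = 0x41; 0x6A ⊕ 0x41 = 0x2B.
C3: S = E(K, 0x41) = 0x6D; 0xB7 ⊕ 0x6D = 0xDA.
C4: S = E(K, 0x6D) = 0x99; 0x88 ⊕ 0x99 = 0x11.
C5: S = E(K, 0x99) = 0xC5; 0x28 ⊕ 0xC5 = 0xED.
C6: S = E(K, 0xC5) = 0xF1; 0xCC ⊕ 0xF1 = 0x3D.

C1 = 0x62, C2 = 0x2B, C3 = 0xDA, C4 = 0x11, C5 = 0xED, C6 = 0x3D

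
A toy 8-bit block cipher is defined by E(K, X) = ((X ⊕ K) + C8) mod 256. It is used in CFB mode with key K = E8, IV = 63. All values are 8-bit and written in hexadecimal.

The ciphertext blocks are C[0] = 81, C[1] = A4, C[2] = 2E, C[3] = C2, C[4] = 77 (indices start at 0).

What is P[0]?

CFB decryption: P_i = C_i ⊕ E(K, C_{i−1}), with C_{−1} = IV.
P[0]: E(K, 63) = 53; 81 ⊕ 53 = D2.

P[0] = D2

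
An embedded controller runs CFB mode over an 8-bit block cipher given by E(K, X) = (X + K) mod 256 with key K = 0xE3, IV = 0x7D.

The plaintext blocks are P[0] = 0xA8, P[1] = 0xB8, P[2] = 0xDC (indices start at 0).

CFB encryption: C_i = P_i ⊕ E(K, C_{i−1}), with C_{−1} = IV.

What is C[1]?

C[1] = 0x13

C[0]: E(K, 0x7D) = 0x60; 0xA8 ⊕ 0x60 = 0xC8.
C[1]: E(K, 0xC8) = 0xAB; 0xB8 ⊕ 0xAB = 0x13.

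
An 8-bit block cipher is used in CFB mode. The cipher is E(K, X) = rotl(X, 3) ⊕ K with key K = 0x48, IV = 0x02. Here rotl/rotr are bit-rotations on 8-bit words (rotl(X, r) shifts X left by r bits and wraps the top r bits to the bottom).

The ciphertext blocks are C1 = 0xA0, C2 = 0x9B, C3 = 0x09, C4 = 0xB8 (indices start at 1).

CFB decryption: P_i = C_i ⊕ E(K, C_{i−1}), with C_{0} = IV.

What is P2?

P2 = 0xD6

P2: E(K, 0xA0) = 0x4D; 0x9B ⊕ 0x4D = 0xD6.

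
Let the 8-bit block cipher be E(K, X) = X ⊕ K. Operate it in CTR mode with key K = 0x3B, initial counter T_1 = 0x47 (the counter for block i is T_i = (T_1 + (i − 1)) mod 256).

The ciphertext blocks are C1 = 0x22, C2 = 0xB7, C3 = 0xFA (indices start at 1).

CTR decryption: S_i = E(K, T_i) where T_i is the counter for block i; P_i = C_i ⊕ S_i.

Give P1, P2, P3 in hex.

P1 = 0x5E, P2 = 0xC4, P3 = 0x88

P1: T = 0x47, S = E(K, T) = 0x7C; 0x22 ⊕ 0x7C = 0x5E.
P2: T = 0x48, S = E(K, T) = 0x73; 0xB7 ⊕ 0x73 = 0xC4.
P3: T = 0x49, S = E(K, T) = 0x72; 0xFA ⊕ 0x72 = 0x88.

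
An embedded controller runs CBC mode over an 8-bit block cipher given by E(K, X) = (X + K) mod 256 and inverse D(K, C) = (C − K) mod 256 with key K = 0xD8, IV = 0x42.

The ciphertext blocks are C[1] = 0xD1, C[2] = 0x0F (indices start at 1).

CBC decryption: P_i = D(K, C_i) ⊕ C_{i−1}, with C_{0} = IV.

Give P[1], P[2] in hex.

P[1]: D(K, 0xD1) = 0xF9; 0xF9 ⊕ 0x42 = 0xBB.
P[2]: D(K, 0x0F) = 0x37; 0x37 ⊕ 0xD1 = 0xE6.

P[1] = 0xBB, P[2] = 0xE6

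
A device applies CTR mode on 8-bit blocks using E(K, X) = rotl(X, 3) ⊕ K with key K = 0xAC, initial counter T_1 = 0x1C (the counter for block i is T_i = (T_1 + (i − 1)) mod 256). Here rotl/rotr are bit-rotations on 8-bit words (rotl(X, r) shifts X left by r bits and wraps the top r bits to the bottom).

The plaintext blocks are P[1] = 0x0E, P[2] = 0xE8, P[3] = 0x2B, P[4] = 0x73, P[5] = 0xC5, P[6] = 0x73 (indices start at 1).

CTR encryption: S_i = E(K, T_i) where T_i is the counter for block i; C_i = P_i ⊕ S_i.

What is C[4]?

C[1]: T = 0x1C, S = E(K, T) = 0x4C; 0x0E ⊕ 0x4C = 0x42.
C[2]: T = 0x1D, S = E(K, T) = 0x44; 0xE8 ⊕ 0x44 = 0xAC.
C[3]: T = 0x1E, S = E(K, T) = 0x5C; 0x2B ⊕ 0x5C = 0x77.
C[4]: T = 0x1F, S = E(K, T) = 0x54; 0x73 ⊕ 0x54 = 0x27.

C[4] = 0x27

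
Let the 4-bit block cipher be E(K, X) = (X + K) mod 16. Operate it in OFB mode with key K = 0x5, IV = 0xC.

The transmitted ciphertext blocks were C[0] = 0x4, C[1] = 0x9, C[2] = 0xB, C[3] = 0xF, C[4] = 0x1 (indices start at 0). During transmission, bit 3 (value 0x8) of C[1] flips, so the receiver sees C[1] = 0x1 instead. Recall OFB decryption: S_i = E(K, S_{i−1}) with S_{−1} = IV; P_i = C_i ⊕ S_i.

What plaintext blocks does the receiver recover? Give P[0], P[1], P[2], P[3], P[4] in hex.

Only C[1] changed, to 0x1. In OFB, a change in C_i flips the same bit in P_i only; the keystream is unaffected. Decrypting the received ciphertext:
P[0]: S = E(K, 0xC) = 0x1; 0x4 ⊕ 0x1 = 0x5.
P[1]: S = E(K, 0x1) = 0x6; 0x1 ⊕ 0x6 = 0x7.
P[2]: S = E(K, 0x6) = 0xB; 0xB ⊕ 0xB = 0x0.
P[3]: S = E(K, 0xB) = 0x0; 0xF ⊕ 0x0 = 0xF.
P[4]: S = E(K, 0x0) = 0x5; 0x1 ⊕ 0x5 = 0x4.
Blocks that differ from the original plaintext: P[1].

P[0] = 0x5, P[1] = 0x7, P[2] = 0x0, P[3] = 0xF, P[4] = 0x4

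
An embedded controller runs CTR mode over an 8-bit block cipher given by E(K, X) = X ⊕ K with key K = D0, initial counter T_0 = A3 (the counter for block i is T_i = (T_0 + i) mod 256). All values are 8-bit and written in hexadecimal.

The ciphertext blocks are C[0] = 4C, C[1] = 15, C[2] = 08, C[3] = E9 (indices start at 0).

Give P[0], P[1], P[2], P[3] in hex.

P[0] = 3F, P[1] = 61, P[2] = 7D, P[3] = 9F

CTR decryption: S_i = E(K, T_i) where T_i is the counter for block i; P_i = C_i ⊕ S_i.
P[0]: T = A3, S = E(K, T) = 73; 4C ⊕ 73 = 3F.
P[1]: T = A4, S = E(K, T) = 74; 15 ⊕ 74 = 61.
P[2]: T = A5, S = E(K, T) = 75; 08 ⊕ 75 = 7D.
P[3]: T = A6, S = E(K, T) = 76; E9 ⊕ 76 = 9F.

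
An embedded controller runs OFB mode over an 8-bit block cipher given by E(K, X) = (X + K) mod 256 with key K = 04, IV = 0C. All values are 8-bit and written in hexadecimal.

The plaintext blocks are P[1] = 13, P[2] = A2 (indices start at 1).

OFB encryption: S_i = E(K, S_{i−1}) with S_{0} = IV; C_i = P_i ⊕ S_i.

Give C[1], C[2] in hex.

C[1] = 03, C[2] = B6

C[1]: S = E(K, 0C) = 10; 13 ⊕ 10 = 03.
C[2]: S = E(K, 10) = 14; A2 ⊕ 14 = B6.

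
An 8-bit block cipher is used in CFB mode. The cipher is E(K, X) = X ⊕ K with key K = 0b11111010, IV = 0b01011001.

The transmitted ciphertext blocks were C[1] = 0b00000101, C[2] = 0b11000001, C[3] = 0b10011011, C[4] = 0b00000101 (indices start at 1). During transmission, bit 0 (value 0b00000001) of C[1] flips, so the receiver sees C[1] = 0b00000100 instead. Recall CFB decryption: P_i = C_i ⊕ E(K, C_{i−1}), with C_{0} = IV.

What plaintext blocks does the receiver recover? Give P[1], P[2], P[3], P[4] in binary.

P[1] = 0b10100111, P[2] = 0b00111111, P[3] = 0b10100000, P[4] = 0b01100100

Only C[1] changed, to 0b00000100. In CFB, a change in C_i flips the same bit in P_i and garbles P_{i+1}. Decrypting the received ciphertext:
P[1]: E(K, 0b01011001) = 0b10100011; 0b00000100 ⊕ 0b10100011 = 0b10100111.
P[2]: E(K, 0b00000100) = 0b11111110; 0b11000001 ⊕ 0b11111110 = 0b00111111.
P[3]: E(K, 0b11000001) = 0b00111011; 0b10011011 ⊕ 0b00111011 = 0b10100000.
P[4]: E(K, 0b10011011) = 0b01100001; 0b00000101 ⊕ 0b01100001 = 0b01100100.
Blocks that differ from the original plaintext: P[1], P[2].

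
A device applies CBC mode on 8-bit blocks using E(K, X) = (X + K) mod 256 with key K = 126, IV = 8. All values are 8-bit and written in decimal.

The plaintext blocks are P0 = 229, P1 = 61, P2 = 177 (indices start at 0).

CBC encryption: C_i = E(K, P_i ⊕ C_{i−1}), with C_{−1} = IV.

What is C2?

C2 = 227

C0: P0 ⊕ 8 = 237; E(K, 237) = 107.
C1: P1 ⊕ 107 = 86; E(K, 86) = 212.
C2: P2 ⊕ 212 = 101; E(K, 101) = 227.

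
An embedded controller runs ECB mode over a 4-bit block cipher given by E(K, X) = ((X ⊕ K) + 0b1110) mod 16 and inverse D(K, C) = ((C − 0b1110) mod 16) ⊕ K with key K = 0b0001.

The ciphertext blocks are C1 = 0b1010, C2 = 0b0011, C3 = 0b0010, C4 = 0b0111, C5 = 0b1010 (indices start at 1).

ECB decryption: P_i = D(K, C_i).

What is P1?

P1 = 0b1101

P1: D(K, 0b1010) = 0b1101.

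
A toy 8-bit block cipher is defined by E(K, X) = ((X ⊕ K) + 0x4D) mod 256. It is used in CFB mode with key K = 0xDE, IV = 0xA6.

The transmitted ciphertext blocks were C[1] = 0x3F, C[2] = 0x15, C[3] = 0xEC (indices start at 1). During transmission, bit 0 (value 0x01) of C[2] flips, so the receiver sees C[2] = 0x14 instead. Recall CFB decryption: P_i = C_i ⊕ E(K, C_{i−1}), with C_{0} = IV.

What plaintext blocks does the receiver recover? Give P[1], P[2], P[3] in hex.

P[1] = 0xFA, P[2] = 0x3A, P[3] = 0xFB

Only C[2] changed, to 0x14. In CFB, a change in C_i flips the same bit in P_i and garbles P_{i+1}. Decrypting the received ciphertext:
P[1]: E(K, 0xA6) = 0xC5; 0x3F ⊕ 0xC5 = 0xFA.
P[2]: E(K, 0x3F) = 0x2E; 0x14 ⊕ 0x2E = 0x3A.
P[3]: E(K, 0x14) = 0x17; 0xEC ⊕ 0x17 = 0xFB.
Blocks that differ from the original plaintext: P[2], P[3].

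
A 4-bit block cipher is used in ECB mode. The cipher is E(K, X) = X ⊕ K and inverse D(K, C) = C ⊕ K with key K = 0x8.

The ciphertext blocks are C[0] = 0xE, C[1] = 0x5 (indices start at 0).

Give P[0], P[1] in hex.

ECB decryption: P_i = D(K, C_i).
P[0]: D(K, 0xE) = 0x6.
P[1]: D(K, 0x5) = 0xD.

P[0] = 0x6, P[1] = 0xD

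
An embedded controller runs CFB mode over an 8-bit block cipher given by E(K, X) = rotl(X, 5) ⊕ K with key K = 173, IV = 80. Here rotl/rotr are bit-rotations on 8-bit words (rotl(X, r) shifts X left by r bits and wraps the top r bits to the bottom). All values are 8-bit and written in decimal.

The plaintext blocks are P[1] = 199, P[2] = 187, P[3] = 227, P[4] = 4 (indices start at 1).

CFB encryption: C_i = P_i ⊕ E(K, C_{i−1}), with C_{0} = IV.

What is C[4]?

C[4] = 8

C[1]: E(K, 80) = 167; 199 ⊕ 167 = 96.
C[2]: E(K, 96) = 161; 187 ⊕ 161 = 26.
C[3]: E(K, 26) = 238; 227 ⊕ 238 = 13.
C[4]: E(K, 13) = 12; 4 ⊕ 12 = 8.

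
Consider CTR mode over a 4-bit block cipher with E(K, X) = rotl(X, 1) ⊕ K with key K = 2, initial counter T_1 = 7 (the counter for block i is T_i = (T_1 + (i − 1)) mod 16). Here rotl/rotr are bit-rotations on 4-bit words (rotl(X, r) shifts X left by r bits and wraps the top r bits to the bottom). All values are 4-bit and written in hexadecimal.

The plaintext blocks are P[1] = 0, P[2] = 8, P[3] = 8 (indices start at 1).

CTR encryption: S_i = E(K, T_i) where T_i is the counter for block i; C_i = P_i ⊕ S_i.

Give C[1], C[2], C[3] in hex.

C[1]: T = 7, S = E(K, T) = C; 0 ⊕ C = C.
C[2]: T = 8, S = E(K, T) = 3; 8 ⊕ 3 = B.
C[3]: T = 9, S = E(K, T) = 1; 8 ⊕ 1 = 9.

C[1] = C, C[2] = B, C[3] = 9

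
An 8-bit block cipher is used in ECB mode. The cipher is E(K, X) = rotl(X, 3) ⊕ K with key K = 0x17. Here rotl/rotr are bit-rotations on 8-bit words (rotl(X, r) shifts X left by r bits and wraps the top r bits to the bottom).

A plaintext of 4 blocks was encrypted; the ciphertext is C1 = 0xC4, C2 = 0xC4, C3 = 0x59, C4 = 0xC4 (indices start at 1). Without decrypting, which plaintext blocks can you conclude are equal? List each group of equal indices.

ECB encrypts each block independently with the same key, so equal ciphertext blocks imply equal plaintext blocks.
C1 = C2 = C4 = 0xC4, so P1 = P2 = P4.

P1 = P2 = P4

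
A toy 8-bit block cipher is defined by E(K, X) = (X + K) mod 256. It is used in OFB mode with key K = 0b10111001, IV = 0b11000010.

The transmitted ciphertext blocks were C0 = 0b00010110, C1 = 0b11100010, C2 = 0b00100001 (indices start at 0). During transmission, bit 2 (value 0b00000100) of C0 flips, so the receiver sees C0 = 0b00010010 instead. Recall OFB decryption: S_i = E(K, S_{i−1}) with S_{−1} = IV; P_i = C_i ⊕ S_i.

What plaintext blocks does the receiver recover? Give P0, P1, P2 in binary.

P0 = 0b01101001, P1 = 0b11010110, P2 = 0b11001100

Only C0 changed, to 0b00010010. In OFB, a change in C_i flips the same bit in P_i only; the keystream is unaffected. Decrypting the received ciphertext:
P0: S = E(K, 0b11000010) = 0b01111011; 0b00010010 ⊕ 0b01111011 = 0b01101001.
P1: S = E(K, 0b01111011) = 0b00110100; 0b11100010 ⊕ 0b00110100 = 0b11010110.
P2: S = E(K, 0b00110100) = 0b11101101; 0b00100001 ⊕ 0b11101101 = 0b11001100.
Blocks that differ from the original plaintext: P0.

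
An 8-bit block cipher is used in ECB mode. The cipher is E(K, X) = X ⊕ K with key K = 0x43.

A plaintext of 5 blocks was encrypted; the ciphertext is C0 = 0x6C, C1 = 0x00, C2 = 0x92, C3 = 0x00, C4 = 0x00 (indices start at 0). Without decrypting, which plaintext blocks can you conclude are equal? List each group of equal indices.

ECB encrypts each block independently with the same key, so equal ciphertext blocks imply equal plaintext blocks.
C1 = C3 = C4 = 0x00, so P1 = P3 = P4.

P1 = P3 = P4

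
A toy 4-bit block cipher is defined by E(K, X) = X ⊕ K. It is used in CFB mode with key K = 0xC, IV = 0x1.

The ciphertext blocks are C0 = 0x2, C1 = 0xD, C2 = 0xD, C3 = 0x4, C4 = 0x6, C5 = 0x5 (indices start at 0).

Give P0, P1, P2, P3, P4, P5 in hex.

P0 = 0xF, P1 = 0x3, P2 = 0xC, P3 = 0x5, P4 = 0xE, P5 = 0xF

CFB decryption: P_i = C_i ⊕ E(K, C_{i−1}), with C_{−1} = IV.
P0: E(K, 0x1) = 0xD; 0x2 ⊕ 0xD = 0xF.
P1: E(K, 0x2) = 0xE; 0xD ⊕ 0xE = 0x3.
P2: E(K, 0xD) = 0x1; 0xD ⊕ 0x1 = 0xC.
P3: E(K, 0xD) = 0x1; 0x4 ⊕ 0x1 = 0x5.
P4: E(K, 0x4) = 0x8; 0x6 ⊕ 0x8 = 0xE.
P5: E(K, 0x6) = 0xA; 0x5 ⊕ 0xA = 0xF.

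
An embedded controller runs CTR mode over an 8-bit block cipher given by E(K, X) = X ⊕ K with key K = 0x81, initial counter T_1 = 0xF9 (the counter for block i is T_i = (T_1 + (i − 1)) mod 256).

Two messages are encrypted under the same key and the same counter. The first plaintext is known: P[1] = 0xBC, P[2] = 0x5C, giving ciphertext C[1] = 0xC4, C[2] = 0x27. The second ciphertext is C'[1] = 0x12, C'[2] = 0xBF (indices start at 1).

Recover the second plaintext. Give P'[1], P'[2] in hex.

In CTR with a reused counter, both messages share the same keystream S_i, so C_i ⊕ C'_i = P_i ⊕ P'_i and thus P'_i = P_i ⊕ C_i ⊕ C'_i.
P'[1]: 0xBC ⊕ 0xC4 ⊕ 0x12 = 0x6A.
P'[2]: 0x5C ⊕ 0x27 ⊕ 0xBF = 0xC4.

P'[1] = 0x6A, P'[2] = 0xC4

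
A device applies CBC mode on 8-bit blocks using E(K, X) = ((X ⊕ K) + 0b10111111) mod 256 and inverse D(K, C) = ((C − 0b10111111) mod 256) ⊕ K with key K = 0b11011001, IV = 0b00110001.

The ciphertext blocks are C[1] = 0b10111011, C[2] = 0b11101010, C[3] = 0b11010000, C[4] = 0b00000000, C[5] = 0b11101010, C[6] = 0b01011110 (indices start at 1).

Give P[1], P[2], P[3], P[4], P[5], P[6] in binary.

P[1] = 0b00010100, P[2] = 0b01001001, P[3] = 0b00100010, P[4] = 0b01001000, P[5] = 0b11110010, P[6] = 0b10101100

CBC decryption: P_i = D(K, C_i) ⊕ C_{i−1}, with C_{0} = IV.
P[1]: D(K, 0b10111011) = 0b00100101; 0b00100101 ⊕ 0b00110001 = 0b00010100.
P[2]: D(K, 0b11101010) = 0b11110010; 0b11110010 ⊕ 0b10111011 = 0b01001001.
P[3]: D(K, 0b11010000) = 0b11001000; 0b11001000 ⊕ 0b11101010 = 0b00100010.
P[4]: D(K, 0b00000000) = 0b10011000; 0b10011000 ⊕ 0b11010000 = 0b01001000.
P[5]: D(K, 0b11101010) = 0b11110010; 0b11110010 ⊕ 0b00000000 = 0b11110010.
P[6]: D(K, 0b01011110) = 0b01000110; 0b01000110 ⊕ 0b11101010 = 0b10101100.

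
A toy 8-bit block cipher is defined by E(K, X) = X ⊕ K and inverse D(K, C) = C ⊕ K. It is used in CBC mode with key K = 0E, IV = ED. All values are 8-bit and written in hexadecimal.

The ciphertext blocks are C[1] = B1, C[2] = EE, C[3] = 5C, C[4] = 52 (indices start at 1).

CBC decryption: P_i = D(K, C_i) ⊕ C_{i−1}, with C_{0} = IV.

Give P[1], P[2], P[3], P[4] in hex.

P[1]: D(K, B1) = BF; BF ⊕ ED = 52.
P[2]: D(K, EE) = E0; E0 ⊕ B1 = 51.
P[3]: D(K, 5C) = 52; 52 ⊕ EE = BC.
P[4]: D(K, 52) = 5C; 5C ⊕ 5C = 00.

P[1] = 52, P[2] = 51, P[3] = BC, P[4] = 00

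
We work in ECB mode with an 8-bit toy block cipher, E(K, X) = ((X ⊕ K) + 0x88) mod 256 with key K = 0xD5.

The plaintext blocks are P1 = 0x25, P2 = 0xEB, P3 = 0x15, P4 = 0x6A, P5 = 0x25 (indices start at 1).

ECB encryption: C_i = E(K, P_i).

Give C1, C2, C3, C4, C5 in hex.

C1: E(K, 0x25) = 0x78.
C2: E(K, 0xEB) = 0xC6.
C3: E(K, 0x15) = 0x48.
C4: E(K, 0x6A) = 0x47.
C5: E(K, 0x25) = 0x78.

C1 = 0x78, C2 = 0xC6, C3 = 0x48, C4 = 0x47, C5 = 0x78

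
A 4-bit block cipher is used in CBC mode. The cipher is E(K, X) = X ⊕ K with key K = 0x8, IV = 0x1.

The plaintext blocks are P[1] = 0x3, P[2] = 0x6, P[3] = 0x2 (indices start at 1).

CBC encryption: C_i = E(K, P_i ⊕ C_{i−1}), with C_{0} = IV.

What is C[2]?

C[2] = 0x4

C[1]: P[1] ⊕ 0x1 = 0x2; E(K, 0x2) = 0xA.
C[2]: P[2] ⊕ 0xA = 0xC; E(K, 0xC) = 0x4.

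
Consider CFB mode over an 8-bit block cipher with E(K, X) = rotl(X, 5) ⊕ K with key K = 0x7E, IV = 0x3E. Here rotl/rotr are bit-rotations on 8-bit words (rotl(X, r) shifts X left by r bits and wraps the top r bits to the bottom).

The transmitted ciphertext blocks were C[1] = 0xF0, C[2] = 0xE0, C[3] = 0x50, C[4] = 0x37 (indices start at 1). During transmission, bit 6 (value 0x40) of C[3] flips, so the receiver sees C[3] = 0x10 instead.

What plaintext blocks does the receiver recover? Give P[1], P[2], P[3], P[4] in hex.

CFB decryption: P_i = C_i ⊕ E(K, C_{i−1}), with C_{0} = IV.
Only C[3] changed, to 0x10. In CFB, a change in C_i flips the same bit in P_i and garbles P_{i+1}. Decrypting the received ciphertext:
P[1]: E(K, 0x3E) = 0xB9; 0xF0 ⊕ 0xB9 = 0x49.
P[2]: E(K, 0xF0) = 0x60; 0xE0 ⊕ 0x60 = 0x80.
P[3]: E(K, 0xE0) = 0x62; 0x10 ⊕ 0x62 = 0x72.
P[4]: E(K, 0x10) = 0x7C; 0x37 ⊕ 0x7C = 0x4B.
Blocks that differ from the original plaintext: P[3], P[4].

P[1] = 0x49, P[2] = 0x80, P[3] = 0x72, P[4] = 0x4B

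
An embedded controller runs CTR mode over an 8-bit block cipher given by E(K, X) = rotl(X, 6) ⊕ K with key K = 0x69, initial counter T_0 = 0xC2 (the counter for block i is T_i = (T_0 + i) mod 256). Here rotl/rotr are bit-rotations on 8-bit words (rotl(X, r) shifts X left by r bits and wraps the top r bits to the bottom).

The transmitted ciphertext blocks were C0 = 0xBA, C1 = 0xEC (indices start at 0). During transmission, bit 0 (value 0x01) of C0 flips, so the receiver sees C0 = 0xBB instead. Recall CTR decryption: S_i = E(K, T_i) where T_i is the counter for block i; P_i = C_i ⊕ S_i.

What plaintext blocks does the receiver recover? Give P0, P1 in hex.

P0 = 0x62, P1 = 0x75

Only C0 changed, to 0xBB. In CTR, a change in C_i flips the same bit in P_i only; the keystream is unaffected. Decrypting the received ciphertext:
P0: T = 0xC2, S = E(K, T) = 0xD9; 0xBB ⊕ 0xD9 = 0x62.
P1: T = 0xC3, S = E(K, T) = 0x99; 0xEC ⊕ 0x99 = 0x75.
Blocks that differ from the original plaintext: P0.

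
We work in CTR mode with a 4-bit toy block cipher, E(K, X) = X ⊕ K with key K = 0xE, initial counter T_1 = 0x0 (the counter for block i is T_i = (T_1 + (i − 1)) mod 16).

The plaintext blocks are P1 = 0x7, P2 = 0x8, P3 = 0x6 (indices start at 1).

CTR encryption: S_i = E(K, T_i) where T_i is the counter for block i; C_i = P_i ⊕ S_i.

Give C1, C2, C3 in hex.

C1: T = 0x0, S = E(K, T) = 0xE; 0x7 ⊕ 0xE = 0x9.
C2: T = 0x1, S = E(K, T) = 0xF; 0x8 ⊕ 0xF = 0x7.
C3: T = 0x2, S = E(K, T) = 0xC; 0x6 ⊕ 0xC = 0xA.

C1 = 0x9, C2 = 0x7, C3 = 0xA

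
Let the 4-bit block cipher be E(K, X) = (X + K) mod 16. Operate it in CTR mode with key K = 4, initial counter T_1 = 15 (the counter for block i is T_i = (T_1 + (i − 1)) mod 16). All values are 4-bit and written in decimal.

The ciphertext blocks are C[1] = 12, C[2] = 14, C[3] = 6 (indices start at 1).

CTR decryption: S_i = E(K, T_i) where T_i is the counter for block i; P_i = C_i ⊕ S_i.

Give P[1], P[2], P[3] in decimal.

P[1] = 15, P[2] = 10, P[3] = 3

P[1]: T = 15, S = E(K, T) = 3; 12 ⊕ 3 = 15.
P[2]: T = 0, S = E(K, T) = 4; 14 ⊕ 4 = 10.
P[3]: T = 1, S = E(K, T) = 5; 6 ⊕ 5 = 3.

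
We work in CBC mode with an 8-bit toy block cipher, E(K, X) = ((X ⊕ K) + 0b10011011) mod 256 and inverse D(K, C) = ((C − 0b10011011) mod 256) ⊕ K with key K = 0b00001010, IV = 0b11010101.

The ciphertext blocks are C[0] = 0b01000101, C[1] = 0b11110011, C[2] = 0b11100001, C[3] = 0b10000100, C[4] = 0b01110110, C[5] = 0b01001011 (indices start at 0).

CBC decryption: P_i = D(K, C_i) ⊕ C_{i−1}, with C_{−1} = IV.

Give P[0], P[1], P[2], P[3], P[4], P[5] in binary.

P[0]: D(K, 0b01000101) = 0b10100000; 0b10100000 ⊕ 0b11010101 = 0b01110101.
P[1]: D(K, 0b11110011) = 0b01010010; 0b01010010 ⊕ 0b01000101 = 0b00010111.
P[2]: D(K, 0b11100001) = 0b01001100; 0b01001100 ⊕ 0b11110011 = 0b10111111.
P[3]: D(K, 0b10000100) = 0b11100011; 0b11100011 ⊕ 0b11100001 = 0b00000010.
P[4]: D(K, 0b01110110) = 0b11010001; 0b11010001 ⊕ 0b10000100 = 0b01010101.
P[5]: D(K, 0b01001011) = 0b10111010; 0b10111010 ⊕ 0b01110110 = 0b11001100.

P[0] = 0b01110101, P[1] = 0b00010111, P[2] = 0b10111111, P[3] = 0b00000010, P[4] = 0b01010101, P[5] = 0b11001100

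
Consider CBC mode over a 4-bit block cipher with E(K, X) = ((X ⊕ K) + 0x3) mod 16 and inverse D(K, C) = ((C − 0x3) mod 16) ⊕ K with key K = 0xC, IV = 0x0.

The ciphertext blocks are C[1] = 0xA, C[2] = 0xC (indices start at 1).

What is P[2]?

CBC decryption: P_i = D(K, C_i) ⊕ C_{i−1}, with C_{0} = IV.
P[2]: D(K, 0xC) = 0x5; 0x5 ⊕ 0xA = 0xF.

P[2] = 0xF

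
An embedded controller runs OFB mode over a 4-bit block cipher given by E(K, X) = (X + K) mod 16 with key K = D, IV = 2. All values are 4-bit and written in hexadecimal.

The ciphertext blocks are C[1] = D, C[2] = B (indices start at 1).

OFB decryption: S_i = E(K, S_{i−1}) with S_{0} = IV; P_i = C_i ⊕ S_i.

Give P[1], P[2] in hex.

P[1] = 2, P[2] = 7

P[1]: S = E(K, 2) = F; D ⊕ F = 2.
P[2]: S = E(K, F) = C; B ⊕ C = 7.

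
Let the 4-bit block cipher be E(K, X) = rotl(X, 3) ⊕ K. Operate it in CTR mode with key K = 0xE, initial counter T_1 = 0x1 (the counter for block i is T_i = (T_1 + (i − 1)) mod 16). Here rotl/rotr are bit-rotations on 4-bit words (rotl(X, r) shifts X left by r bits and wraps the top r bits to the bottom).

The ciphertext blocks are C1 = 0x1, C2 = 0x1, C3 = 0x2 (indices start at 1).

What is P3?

CTR decryption: S_i = E(K, T_i) where T_i is the counter for block i; P_i = C_i ⊕ S_i.
P3: T = 0x3, S = E(K, T) = 0x7; 0x2 ⊕ 0x7 = 0x5.

P3 = 0x5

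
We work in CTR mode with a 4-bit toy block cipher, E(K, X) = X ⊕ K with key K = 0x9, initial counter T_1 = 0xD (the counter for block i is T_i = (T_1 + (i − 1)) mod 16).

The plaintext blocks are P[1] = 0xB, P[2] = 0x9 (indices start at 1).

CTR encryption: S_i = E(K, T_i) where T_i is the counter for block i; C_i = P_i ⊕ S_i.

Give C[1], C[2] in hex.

C[1]: T = 0xD, S = E(K, T) = 0x4; 0xB ⊕ 0x4 = 0xF.
C[2]: T = 0xE, S = E(K, T) = 0x7; 0x9 ⊕ 0x7 = 0xE.

C[1] = 0xF, C[2] = 0xE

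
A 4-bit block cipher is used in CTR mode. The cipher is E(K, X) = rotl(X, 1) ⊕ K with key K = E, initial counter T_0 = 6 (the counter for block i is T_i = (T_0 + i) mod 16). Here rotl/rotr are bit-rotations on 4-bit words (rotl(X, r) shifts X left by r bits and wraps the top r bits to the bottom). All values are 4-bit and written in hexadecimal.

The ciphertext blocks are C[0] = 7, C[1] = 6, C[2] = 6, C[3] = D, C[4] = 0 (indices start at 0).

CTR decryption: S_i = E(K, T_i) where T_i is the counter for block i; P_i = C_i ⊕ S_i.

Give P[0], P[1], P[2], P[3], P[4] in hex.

P[0] = 5, P[1] = 6, P[2] = 9, P[3] = 0, P[4] = B

P[0]: T = 6, S = E(K, T) = 2; 7 ⊕ 2 = 5.
P[1]: T = 7, S = E(K, T) = 0; 6 ⊕ 0 = 6.
P[2]: T = 8, S = E(K, T) = F; 6 ⊕ F = 9.
P[3]: T = 9, S = E(K, T) = D; D ⊕ D = 0.
P[4]: T = A, S = E(K, T) = B; 0 ⊕ B = B.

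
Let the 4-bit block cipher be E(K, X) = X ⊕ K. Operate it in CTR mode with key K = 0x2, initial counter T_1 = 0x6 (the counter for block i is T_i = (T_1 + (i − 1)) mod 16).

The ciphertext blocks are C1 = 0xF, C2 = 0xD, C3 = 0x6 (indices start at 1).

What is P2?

P2 = 0x8

CTR decryption: S_i = E(K, T_i) where T_i is the counter for block i; P_i = C_i ⊕ S_i.
P2: T = 0x7, S = E(K, T) = 0x5; 0xD ⊕ 0x5 = 0x8.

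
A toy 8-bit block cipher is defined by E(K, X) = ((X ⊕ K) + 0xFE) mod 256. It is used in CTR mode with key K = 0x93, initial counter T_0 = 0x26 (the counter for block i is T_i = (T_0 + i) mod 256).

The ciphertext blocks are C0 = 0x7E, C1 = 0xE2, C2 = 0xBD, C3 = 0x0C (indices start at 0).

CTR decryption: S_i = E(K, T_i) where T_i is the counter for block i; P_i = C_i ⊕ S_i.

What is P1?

P1: T = 0x27, S = E(K, T) = 0xB2; 0xE2 ⊕ 0xB2 = 0x50.

P1 = 0x50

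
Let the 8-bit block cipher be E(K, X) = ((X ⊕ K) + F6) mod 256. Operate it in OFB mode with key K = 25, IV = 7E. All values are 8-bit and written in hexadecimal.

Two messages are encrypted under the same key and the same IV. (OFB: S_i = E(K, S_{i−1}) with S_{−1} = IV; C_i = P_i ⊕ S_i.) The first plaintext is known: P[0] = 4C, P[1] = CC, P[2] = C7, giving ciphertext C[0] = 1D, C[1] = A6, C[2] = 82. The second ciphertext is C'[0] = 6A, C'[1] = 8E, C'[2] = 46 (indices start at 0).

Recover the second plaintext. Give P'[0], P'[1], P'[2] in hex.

In OFB with a reused IV, both messages share the same keystream S_i, so C_i ⊕ C'_i = P_i ⊕ P'_i and thus P'_i = P_i ⊕ C_i ⊕ C'_i.
P'[0]: 4C ⊕ 1D ⊕ 6A = 3B.
P'[1]: CC ⊕ A6 ⊕ 8E = E4.
P'[2]: C7 ⊕ 82 ⊕ 46 = 03.

P'[0] = 3B, P'[1] = E4, P'[2] = 03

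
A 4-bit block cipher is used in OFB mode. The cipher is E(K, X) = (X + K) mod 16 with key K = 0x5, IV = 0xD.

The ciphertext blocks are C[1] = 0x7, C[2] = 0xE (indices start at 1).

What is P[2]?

P[2] = 0x9

OFB decryption: S_i = E(K, S_{i−1}) with S_{0} = IV; P_i = C_i ⊕ S_i.
P[1]: S = E(K, 0xD) = 0x2; 0x7 ⊕ 0x2 = 0x5.
P[2]: S = E(K, 0x2) = 0x7; 0xE ⊕ 0x7 = 0x9.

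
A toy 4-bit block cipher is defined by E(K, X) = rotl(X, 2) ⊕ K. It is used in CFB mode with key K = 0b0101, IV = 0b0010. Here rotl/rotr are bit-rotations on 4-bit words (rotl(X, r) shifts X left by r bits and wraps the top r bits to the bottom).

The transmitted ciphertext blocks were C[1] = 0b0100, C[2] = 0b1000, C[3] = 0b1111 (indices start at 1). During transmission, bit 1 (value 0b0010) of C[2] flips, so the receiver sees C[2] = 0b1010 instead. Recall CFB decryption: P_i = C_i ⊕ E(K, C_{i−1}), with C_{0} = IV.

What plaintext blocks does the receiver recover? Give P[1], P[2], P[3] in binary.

Only C[2] changed, to 0b1010. In CFB, a change in C_i flips the same bit in P_i and garbles P_{i+1}. Decrypting the received ciphertext:
P[1]: E(K, 0b0010) = 0b1101; 0b0100 ⊕ 0b1101 = 0b1001.
P[2]: E(K, 0b0100) = 0b0100; 0b1010 ⊕ 0b0100 = 0b1110.
P[3]: E(K, 0b1010) = 0b1111; 0b1111 ⊕ 0b1111 = 0b0000.
Blocks that differ from the original plaintext: P[2], P[3].

P[1] = 0b1001, P[2] = 0b1110, P[3] = 0b0000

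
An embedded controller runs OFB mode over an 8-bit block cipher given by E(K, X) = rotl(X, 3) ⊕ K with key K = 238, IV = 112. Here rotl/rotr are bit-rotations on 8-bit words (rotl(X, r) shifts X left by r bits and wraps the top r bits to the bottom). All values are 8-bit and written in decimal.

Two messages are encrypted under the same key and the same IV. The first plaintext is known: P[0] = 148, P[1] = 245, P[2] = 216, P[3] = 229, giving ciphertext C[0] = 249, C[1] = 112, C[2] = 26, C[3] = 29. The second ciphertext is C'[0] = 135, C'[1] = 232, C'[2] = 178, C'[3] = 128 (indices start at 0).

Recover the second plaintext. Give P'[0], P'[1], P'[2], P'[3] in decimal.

P'[0] = 234, P'[1] = 109, P'[2] = 112, P'[3] = 120

In OFB with a reused IV, both messages share the same keystream S_i, so C_i ⊕ C'_i = P_i ⊕ P'_i and thus P'_i = P_i ⊕ C_i ⊕ C'_i.
P'[0]: 148 ⊕ 249 ⊕ 135 = 234.
P'[1]: 245 ⊕ 112 ⊕ 232 = 109.
P'[2]: 216 ⊕ 26 ⊕ 178 = 112.
P'[3]: 229 ⊕ 29 ⊕ 128 = 120.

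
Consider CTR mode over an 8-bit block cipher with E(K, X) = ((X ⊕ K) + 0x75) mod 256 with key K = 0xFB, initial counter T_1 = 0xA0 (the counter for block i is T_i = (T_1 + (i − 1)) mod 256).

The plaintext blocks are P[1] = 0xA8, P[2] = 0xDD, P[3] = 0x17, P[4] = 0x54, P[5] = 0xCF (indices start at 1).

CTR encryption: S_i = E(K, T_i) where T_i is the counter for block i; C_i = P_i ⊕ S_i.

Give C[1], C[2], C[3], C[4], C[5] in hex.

C[1]: T = 0xA0, S = E(K, T) = 0xD0; 0xA8 ⊕ 0xD0 = 0x78.
C[2]: T = 0xA1, S = E(K, T) = 0xCF; 0xDD ⊕ 0xCF = 0x12.
C[3]: T = 0xA2, S = E(K, T) = 0xCE; 0x17 ⊕ 0xCE = 0xD9.
C[4]: T = 0xA3, S = E(K, T) = 0xCD; 0x54 ⊕ 0xCD = 0x99.
C[5]: T = 0xA4, S = E(K, T) = 0xD4; 0xCF ⊕ 0xD4 = 0x1B.

C[1] = 0x78, C[2] = 0x12, C[3] = 0xD9, C[4] = 0x99, C[5] = 0x1B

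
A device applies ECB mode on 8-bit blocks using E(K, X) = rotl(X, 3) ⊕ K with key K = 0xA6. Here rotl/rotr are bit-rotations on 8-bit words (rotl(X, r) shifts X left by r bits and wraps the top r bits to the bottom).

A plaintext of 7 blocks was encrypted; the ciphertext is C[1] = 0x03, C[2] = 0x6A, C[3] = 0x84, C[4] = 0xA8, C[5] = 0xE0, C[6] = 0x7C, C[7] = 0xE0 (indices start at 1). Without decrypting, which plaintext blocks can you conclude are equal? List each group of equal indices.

P[5] = P[7]

ECB encrypts each block independently with the same key, so equal ciphertext blocks imply equal plaintext blocks.
C[5] = C[7] = 0xE0, so P[5] = P[7].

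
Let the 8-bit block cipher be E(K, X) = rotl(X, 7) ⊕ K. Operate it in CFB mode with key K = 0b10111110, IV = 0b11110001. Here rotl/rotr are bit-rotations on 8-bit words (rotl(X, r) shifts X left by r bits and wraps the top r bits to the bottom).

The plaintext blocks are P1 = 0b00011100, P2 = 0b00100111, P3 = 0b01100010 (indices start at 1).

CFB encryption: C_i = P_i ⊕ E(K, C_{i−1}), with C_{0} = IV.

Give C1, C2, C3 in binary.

C1: E(K, 0b11110001) = 0b01000110; 0b00011100 ⊕ 0b01000110 = 0b01011010.
C2: E(K, 0b01011010) = 0b10010011; 0b00100111 ⊕ 0b10010011 = 0b10110100.
C3: E(K, 0b10110100) = 0b11100100; 0b01100010 ⊕ 0b11100100 = 0b10000110.

C1 = 0b01011010, C2 = 0b10110100, C3 = 0b10000110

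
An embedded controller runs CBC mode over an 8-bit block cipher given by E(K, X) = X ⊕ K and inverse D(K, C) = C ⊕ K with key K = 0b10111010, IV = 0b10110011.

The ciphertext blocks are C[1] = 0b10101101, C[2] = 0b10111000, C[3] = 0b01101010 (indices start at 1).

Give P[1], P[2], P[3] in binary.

P[1] = 0b10100100, P[2] = 0b10101111, P[3] = 0b01101000

CBC decryption: P_i = D(K, C_i) ⊕ C_{i−1}, with C_{0} = IV.
P[1]: D(K, 0b10101101) = 0b00010111; 0b00010111 ⊕ 0b10110011 = 0b10100100.
P[2]: D(K, 0b10111000) = 0b00000010; 0b00000010 ⊕ 0b10101101 = 0b10101111.
P[3]: D(K, 0b01101010) = 0b11010000; 0b11010000 ⊕ 0b10111000 = 0b01101000.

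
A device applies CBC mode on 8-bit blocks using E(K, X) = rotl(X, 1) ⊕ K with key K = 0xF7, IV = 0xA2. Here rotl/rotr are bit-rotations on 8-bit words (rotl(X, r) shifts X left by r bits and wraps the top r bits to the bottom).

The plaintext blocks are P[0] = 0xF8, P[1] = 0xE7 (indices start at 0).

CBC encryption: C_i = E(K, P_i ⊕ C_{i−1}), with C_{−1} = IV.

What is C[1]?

C[1] = 0xBE

C[0]: P[0] ⊕ 0xA2 = 0x5A; E(K, 0x5A) = 0x43.
C[1]: P[1] ⊕ 0x43 = 0xA4; E(K, 0xA4) = 0xBE.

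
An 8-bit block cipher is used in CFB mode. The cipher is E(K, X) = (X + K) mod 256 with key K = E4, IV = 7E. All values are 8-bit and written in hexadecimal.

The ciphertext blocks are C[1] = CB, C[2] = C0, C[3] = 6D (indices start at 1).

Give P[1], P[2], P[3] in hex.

P[1] = A9, P[2] = 6F, P[3] = C9

CFB decryption: P_i = C_i ⊕ E(K, C_{i−1}), with C_{0} = IV.
P[1]: E(K, 7E) = 62; CB ⊕ 62 = A9.
P[2]: E(K, CB) = AF; C0 ⊕ AF = 6F.
P[3]: E(K, C0) = A4; 6D ⊕ A4 = C9.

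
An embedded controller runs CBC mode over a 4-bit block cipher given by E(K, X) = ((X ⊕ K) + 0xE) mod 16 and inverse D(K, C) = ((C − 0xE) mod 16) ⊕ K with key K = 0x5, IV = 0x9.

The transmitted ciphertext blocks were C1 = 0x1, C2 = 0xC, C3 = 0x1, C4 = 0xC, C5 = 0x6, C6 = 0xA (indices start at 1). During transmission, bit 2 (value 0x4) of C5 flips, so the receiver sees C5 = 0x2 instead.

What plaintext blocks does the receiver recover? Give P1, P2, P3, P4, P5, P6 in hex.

P1 = 0xF, P2 = 0xA, P3 = 0xA, P4 = 0xA, P5 = 0xD, P6 = 0xB

CBC decryption: P_i = D(K, C_i) ⊕ C_{i−1}, with C_{0} = IV.
Only C5 changed, to 0x2. In CBC, a change in C_i garbles P_i and flips the same bit in P_{i+1}. Decrypting the received ciphertext:
P1: D(K, 0x1) = 0x6; 0x6 ⊕ 0x9 = 0xF.
P2: D(K, 0xC) = 0xB; 0xB ⊕ 0x1 = 0xA.
P3: D(K, 0x1) = 0x6; 0x6 ⊕ 0xC = 0xA.
P4: D(K, 0xC) = 0xB; 0xB ⊕ 0x1 = 0xA.
P5: D(K, 0x2) = 0x1; 0x1 ⊕ 0xC = 0xD.
P6: D(K, 0xA) = 0x9; 0x9 ⊕ 0x2 = 0xB.
Blocks that differ from the original plaintext: P5, P6.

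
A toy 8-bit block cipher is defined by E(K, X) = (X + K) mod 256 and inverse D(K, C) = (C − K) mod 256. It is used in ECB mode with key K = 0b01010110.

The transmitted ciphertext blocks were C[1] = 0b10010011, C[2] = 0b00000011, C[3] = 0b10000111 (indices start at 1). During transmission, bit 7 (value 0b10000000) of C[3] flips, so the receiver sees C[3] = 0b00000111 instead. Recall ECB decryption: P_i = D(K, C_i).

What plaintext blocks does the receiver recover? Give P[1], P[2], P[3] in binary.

Only C[3] changed, to 0b00000111. In ECB, a change in C_i affects only P_i. Decrypting the received ciphertext:
P[1]: D(K, 0b10010011) = 0b00111101.
P[2]: D(K, 0b00000011) = 0b10101101.
P[3]: D(K, 0b00000111) = 0b10110001.
Blocks that differ from the original plaintext: P[3].

P[1] = 0b00111101, P[2] = 0b10101101, P[3] = 0b10110001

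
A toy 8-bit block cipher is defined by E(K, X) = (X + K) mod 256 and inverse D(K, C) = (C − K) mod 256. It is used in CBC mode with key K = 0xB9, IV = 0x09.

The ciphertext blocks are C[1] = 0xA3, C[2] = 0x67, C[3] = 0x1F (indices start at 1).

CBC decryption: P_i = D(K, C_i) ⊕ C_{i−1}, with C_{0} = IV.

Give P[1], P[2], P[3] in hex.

P[1] = 0xE3, P[2] = 0x0D, P[3] = 0x01

P[1]: D(K, 0xA3) = 0xEA; 0xEA ⊕ 0x09 = 0xE3.
P[2]: D(K, 0x67) = 0xAE; 0xAE ⊕ 0xA3 = 0x0D.
P[3]: D(K, 0x1F) = 0x66; 0x66 ⊕ 0x67 = 0x01.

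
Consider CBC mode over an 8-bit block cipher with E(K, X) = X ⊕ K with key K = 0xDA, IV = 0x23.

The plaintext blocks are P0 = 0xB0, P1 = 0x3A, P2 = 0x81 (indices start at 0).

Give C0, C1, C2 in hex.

C0 = 0x49, C1 = 0xA9, C2 = 0xF2

CBC encryption: C_i = E(K, P_i ⊕ C_{i−1}), with C_{−1} = IV.
C0: P0 ⊕ 0x23 = 0x93; E(K, 0x93) = 0x49.
C1: P1 ⊕ 0x49 = 0x73; E(K, 0x73) = 0xA9.
C2: P2 ⊕ 0xA9 = 0x28; E(K, 0x28) = 0xF2.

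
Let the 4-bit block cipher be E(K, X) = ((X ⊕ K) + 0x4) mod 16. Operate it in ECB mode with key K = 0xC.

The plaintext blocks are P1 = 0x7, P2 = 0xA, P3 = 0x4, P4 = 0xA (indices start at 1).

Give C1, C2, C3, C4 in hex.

C1 = 0xF, C2 = 0xA, C3 = 0xC, C4 = 0xA

ECB encryption: C_i = E(K, P_i).
C1: E(K, 0x7) = 0xF.
C2: E(K, 0xA) = 0xA.
C3: E(K, 0x4) = 0xC.
C4: E(K, 0xA) = 0xA.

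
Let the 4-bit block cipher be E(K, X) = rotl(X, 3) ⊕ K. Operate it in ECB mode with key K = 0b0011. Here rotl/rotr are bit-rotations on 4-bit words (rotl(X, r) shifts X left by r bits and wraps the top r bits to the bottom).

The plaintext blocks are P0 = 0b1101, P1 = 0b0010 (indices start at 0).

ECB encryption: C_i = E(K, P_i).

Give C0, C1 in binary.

C0: E(K, 0b1101) = 0b1101.
C1: E(K, 0b0010) = 0b0010.

C0 = 0b1101, C1 = 0b0010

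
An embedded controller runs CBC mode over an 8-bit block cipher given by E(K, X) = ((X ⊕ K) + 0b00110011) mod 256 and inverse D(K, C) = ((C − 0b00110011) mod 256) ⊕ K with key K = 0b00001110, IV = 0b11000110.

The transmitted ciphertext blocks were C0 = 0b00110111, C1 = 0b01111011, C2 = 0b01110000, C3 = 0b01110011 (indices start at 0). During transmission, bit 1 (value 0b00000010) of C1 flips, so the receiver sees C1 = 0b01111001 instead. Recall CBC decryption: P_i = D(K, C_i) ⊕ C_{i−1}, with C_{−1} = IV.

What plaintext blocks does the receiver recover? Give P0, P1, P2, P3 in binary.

P0 = 0b11001100, P1 = 0b01111111, P2 = 0b01001010, P3 = 0b00111110

Only C1 changed, to 0b01111001. In CBC, a change in C_i garbles P_i and flips the same bit in P_{i+1}. Decrypting the received ciphertext:
P0: D(K, 0b00110111) = 0b00001010; 0b00001010 ⊕ 0b11000110 = 0b11001100.
P1: D(K, 0b01111001) = 0b01001000; 0b01001000 ⊕ 0b00110111 = 0b01111111.
P2: D(K, 0b01110000) = 0b00110011; 0b00110011 ⊕ 0b01111001 = 0b01001010.
P3: D(K, 0b01110011) = 0b01001110; 0b01001110 ⊕ 0b01110000 = 0b00111110.
Blocks that differ from the original plaintext: P1, P2.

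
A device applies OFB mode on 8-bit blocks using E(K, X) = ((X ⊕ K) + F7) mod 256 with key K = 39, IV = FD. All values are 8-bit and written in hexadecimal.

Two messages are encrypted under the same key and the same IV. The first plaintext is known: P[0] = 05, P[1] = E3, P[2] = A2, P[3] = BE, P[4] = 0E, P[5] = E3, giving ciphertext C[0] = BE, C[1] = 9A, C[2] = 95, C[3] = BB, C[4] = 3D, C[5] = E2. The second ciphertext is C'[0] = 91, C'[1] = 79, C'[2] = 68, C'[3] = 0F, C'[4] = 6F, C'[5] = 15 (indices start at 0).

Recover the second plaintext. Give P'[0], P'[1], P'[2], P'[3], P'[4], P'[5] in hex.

P'[0] = 2A, P'[1] = 00, P'[2] = 5F, P'[3] = 0A, P'[4] = 5C, P'[5] = 14

In OFB with a reused IV, both messages share the same keystream S_i, so C_i ⊕ C'_i = P_i ⊕ P'_i and thus P'_i = P_i ⊕ C_i ⊕ C'_i.
P'[0]: 05 ⊕ BE ⊕ 91 = 2A.
P'[1]: E3 ⊕ 9A ⊕ 79 = 00.
P'[2]: A2 ⊕ 95 ⊕ 68 = 5F.
P'[3]: BE ⊕ BB ⊕ 0F = 0A.
P'[4]: 0E ⊕ 3D ⊕ 6F = 5C.
P'[5]: E3 ⊕ E2 ⊕ 15 = 14.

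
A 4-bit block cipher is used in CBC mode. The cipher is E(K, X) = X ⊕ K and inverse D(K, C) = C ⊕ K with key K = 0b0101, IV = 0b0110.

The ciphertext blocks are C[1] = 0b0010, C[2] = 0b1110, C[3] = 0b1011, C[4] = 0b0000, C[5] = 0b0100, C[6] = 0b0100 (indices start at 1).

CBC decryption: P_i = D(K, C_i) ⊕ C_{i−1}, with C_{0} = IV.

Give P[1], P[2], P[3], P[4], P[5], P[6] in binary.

P[1]: D(K, 0b0010) = 0b0111; 0b0111 ⊕ 0b0110 = 0b0001.
P[2]: D(K, 0b1110) = 0b1011; 0b1011 ⊕ 0b0010 = 0b1001.
P[3]: D(K, 0b1011) = 0b1110; 0b1110 ⊕ 0b1110 = 0b0000.
P[4]: D(K, 0b0000) = 0b0101; 0b0101 ⊕ 0b1011 = 0b1110.
P[5]: D(K, 0b0100) = 0b0001; 0b0001 ⊕ 0b0000 = 0b0001.
P[6]: D(K, 0b0100) = 0b0001; 0b0001 ⊕ 0b0100 = 0b0101.

P[1] = 0b0001, P[2] = 0b1001, P[3] = 0b0000, P[4] = 0b1110, P[5] = 0b0001, P[6] = 0b0101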